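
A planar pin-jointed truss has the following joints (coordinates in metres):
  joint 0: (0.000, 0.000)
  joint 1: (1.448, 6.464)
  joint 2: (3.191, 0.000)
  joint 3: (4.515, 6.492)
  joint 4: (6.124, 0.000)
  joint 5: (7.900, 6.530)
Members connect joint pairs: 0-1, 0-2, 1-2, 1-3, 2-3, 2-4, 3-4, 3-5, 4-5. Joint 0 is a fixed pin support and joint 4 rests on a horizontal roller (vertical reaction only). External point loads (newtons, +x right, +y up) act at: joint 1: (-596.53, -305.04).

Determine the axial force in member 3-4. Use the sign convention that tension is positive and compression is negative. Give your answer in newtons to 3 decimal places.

574.391

N=6 nodes, M=9 members, R=3 reactions → 2N=12, M+R=12
member 0 (0-1): L=6.6242, (cx,cy)=(0.2186,0.9758)
member 1 (0-2): L=3.1910, (cx,cy)=(1.0000,0.0000)
member 2 (1-2): L=6.6949, (cx,cy)=(0.2603,-0.9655)
member 3 (1-3): L=3.0671, (cx,cy)=(1.0000,0.0091)
member 4 (2-3): L=6.6256, (cx,cy)=(0.1998,0.9798)
member 5 (2-4): L=2.9330, (cx,cy)=(1.0000,0.0000)
member 6 (3-4): L=6.6884, (cx,cy)=(0.2406,-0.9706)
member 7 (3-5): L=3.3852, (cx,cy)=(0.9999,0.0112)
member 8 (4-5): L=6.7672, (cx,cy)=(0.2624,0.9649)
solve A·x = −loads:
  F[0-1] = -883.9402 N (compression)
  F[0-2] = -403.3073 N (compression)
  F[1-2] = +579.8223 N (tension)
  F[1-3] = +252.3620 N (tension)
  F[2-3] = -571.3508 N (compression)
  F[2-4] = -138.1785 N (compression)
  F[3-4] = +574.3913 N (tension)
  F[3-5] = -0.0000 N (compression)
  F[4-5] = -0.0000 N (compression)
  Rx@0 = +596.5300 N
  Ry@0 = +862.5632 N
  Ry@4 = -557.5232 N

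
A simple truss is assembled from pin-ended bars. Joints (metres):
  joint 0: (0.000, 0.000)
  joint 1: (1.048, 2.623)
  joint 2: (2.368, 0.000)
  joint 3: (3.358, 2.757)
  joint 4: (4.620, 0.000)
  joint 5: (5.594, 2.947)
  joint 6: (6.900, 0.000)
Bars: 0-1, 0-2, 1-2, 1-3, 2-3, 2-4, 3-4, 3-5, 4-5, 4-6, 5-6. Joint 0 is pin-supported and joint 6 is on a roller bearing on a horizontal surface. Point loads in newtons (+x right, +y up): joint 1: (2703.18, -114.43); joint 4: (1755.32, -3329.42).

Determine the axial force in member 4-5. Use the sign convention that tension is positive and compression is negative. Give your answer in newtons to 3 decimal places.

3681.694

N=7 nodes, M=11 members, R=3 reactions → 2N=14, M+R=14
member 0 (0-1): L=2.8246, (cx,cy)=(0.3710,0.9286)
member 1 (0-2): L=2.3680, (cx,cy)=(1.0000,0.0000)
member 2 (1-2): L=2.9364, (cx,cy)=(0.4495,-0.8933)
member 3 (1-3): L=2.3139, (cx,cy)=(0.9983,0.0579)
member 4 (2-3): L=2.9294, (cx,cy)=(0.3380,0.9412)
member 5 (2-4): L=2.2520, (cx,cy)=(1.0000,0.0000)
member 6 (3-4): L=3.0321, (cx,cy)=(0.4162,-0.9093)
member 7 (3-5): L=2.2441, (cx,cy)=(0.9964,0.0847)
member 8 (4-5): L=3.1038, (cx,cy)=(0.3138,0.9495)
member 9 (4-6): L=2.2800, (cx,cy)=(1.0000,0.0000)
member 10 (5-6): L=3.2234, (cx,cy)=(0.4052,-0.9142)
solve A·x = −loads:
  F[0-1] = -182.6424 N (compression)
  F[0-2] = +4526.2648 N (tension)
  F[1-2] = -114.8243 N (compression)
  F[1-3] = -2723.8995 N (compression)
  F[2-3] = +108.9810 N (tension)
  F[2-4] = +4437.8171 N (tension)
  F[3-4] = -182.8902 N (compression)
  F[3-5] = -2615.7687 N (compression)
  F[4-5] = +3681.6944 N (tension)
  F[4-6] = +1451.0223 N (tension)
  F[5-6] = -3581.3601 N (compression)
  Rx@0 = -4458.5000 N
  Ry@0 = +169.6059 N
  Ry@6 = +3274.2441 N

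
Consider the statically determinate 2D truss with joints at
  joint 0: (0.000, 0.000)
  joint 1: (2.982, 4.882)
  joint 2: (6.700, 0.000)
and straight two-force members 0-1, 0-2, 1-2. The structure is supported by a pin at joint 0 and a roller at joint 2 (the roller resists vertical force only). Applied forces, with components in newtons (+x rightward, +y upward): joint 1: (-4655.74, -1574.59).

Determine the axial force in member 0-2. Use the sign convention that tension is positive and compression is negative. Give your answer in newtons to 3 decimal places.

N=3 nodes, M=3 members, R=3 reactions → 2N=6, M+R=6
member 0 (0-1): L=5.7207, (cx,cy)=(0.5213,0.8534)
member 1 (0-2): L=6.7000, (cx,cy)=(1.0000,0.0000)
member 2 (1-2): L=6.1366, (cx,cy)=(0.6059,-0.7956)
solve A·x = −loads:
  F[0-1] = -4999.1157 N (compression)
  F[0-2] = -2049.8702 N (compression)
  F[1-2] = +3383.3148 N (tension)
  Rx@0 = +4655.7400 N
  Ry@0 = +4266.2162 N
  Ry@2 = -2691.6262 N

-2049.870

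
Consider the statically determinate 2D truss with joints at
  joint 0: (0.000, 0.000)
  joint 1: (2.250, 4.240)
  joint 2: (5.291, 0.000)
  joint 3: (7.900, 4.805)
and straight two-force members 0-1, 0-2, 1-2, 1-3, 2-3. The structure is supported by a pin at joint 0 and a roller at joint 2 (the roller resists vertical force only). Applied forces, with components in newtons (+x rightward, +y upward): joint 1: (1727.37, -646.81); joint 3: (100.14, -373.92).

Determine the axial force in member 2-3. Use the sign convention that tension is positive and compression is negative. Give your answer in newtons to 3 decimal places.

N=4 nodes, M=5 members, R=3 reactions → 2N=8, M+R=8
member 0 (0-1): L=4.8000, (cx,cy)=(0.4687,0.8833)
member 1 (0-2): L=5.2910, (cx,cy)=(1.0000,0.0000)
member 2 (1-2): L=5.2178, (cx,cy)=(0.5828,-0.8126)
member 3 (1-3): L=5.6782, (cx,cy)=(0.9950,0.0995)
member 4 (2-3): L=5.4676, (cx,cy)=(0.4772,0.8788)
solve A·x = −loads:
  F[0-1] = +1457.9070 N (tension)
  F[0-2] = +1144.1176 N (tension)
  F[1-2] = -2341.3179 N (compression)
  F[1-3] = +322.1750 N (tension)
  F[2-3] = -461.9631 N (compression)
  Rx@0 = -1827.5100 N
  Ry@0 = -1287.8151 N
  Ry@2 = +2308.5451 N

-461.963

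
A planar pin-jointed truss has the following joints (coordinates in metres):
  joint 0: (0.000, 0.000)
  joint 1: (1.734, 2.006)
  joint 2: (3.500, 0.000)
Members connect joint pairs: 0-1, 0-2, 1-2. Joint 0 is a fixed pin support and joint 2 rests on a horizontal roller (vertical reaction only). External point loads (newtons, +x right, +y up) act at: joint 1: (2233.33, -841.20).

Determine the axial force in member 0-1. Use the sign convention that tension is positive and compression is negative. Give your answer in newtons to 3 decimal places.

1130.909

N=3 nodes, M=3 members, R=3 reactions → 2N=6, M+R=6
member 0 (0-1): L=2.6516, (cx,cy)=(0.6540,0.7565)
member 1 (0-2): L=3.5000, (cx,cy)=(1.0000,0.0000)
member 2 (1-2): L=2.6726, (cx,cy)=(0.6608,-0.7506)
solve A·x = −loads:
  F[0-1] = +1130.9088 N (tension)
  F[0-2] = +1493.7681 N (tension)
  F[1-2] = -2260.6143 N (compression)
  Rx@0 = -2233.3300 N
  Ry@0 = -855.5717 N
  Ry@2 = +1696.7717 N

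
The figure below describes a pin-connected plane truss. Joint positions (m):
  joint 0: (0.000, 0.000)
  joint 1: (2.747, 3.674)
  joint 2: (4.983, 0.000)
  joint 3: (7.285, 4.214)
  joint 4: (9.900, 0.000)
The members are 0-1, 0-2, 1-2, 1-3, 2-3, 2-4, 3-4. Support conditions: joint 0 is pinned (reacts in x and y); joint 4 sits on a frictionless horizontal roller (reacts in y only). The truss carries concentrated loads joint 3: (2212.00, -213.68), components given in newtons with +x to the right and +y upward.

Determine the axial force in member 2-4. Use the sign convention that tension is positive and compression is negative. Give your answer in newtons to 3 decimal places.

681.855

N=5 nodes, M=7 members, R=3 reactions → 2N=10, M+R=10
member 0 (0-1): L=4.5874, (cx,cy)=(0.5988,0.8009)
member 1 (0-2): L=4.9830, (cx,cy)=(1.0000,0.0000)
member 2 (1-2): L=4.3009, (cx,cy)=(0.5199,-0.8542)
member 3 (1-3): L=4.5700, (cx,cy)=(0.9930,0.1182)
member 4 (2-3): L=4.8018, (cx,cy)=(0.4794,0.8776)
member 5 (2-4): L=4.9170, (cx,cy)=(1.0000,0.0000)
member 6 (3-4): L=4.9594, (cx,cy)=(0.5273,-0.8497)
solve A·x = −loads:
  F[0-1] = +1105.1608 N (tension)
  F[0-2] = +1550.2148 N (tension)
  F[1-2] = -880.2124 N (compression)
  F[1-3] = +1127.2944 N (tension)
  F[2-3] = +856.7842 N (tension)
  F[2-4] = +681.8551 N (tension)
  F[3-4] = -1293.1617 N (compression)
  Rx@0 = -2212.0000 N
  Ry@0 = -885.1106 N
  Ry@4 = +1098.7906 N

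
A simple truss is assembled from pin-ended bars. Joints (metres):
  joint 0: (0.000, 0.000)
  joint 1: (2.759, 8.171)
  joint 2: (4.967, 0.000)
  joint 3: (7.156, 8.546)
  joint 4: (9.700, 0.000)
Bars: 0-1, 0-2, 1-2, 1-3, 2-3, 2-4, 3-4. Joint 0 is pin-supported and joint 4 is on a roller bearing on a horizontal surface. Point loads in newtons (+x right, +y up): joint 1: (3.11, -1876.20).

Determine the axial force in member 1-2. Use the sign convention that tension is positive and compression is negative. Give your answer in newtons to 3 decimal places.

N=5 nodes, M=7 members, R=3 reactions → 2N=10, M+R=10
member 0 (0-1): L=8.6242, (cx,cy)=(0.3199,0.9474)
member 1 (0-2): L=4.9670, (cx,cy)=(1.0000,0.0000)
member 2 (1-2): L=8.4641, (cx,cy)=(0.2609,-0.9654)
member 3 (1-3): L=4.4130, (cx,cy)=(0.9964,0.0850)
member 4 (2-3): L=8.8219, (cx,cy)=(0.2481,0.9687)
member 5 (2-4): L=4.7330, (cx,cy)=(1.0000,0.0000)
member 6 (3-4): L=8.9166, (cx,cy)=(0.2853,-0.9584)
solve A·x = −loads:
  F[0-1] = -1414.2501 N (compression)
  F[0-2] = +455.5465 N (tension)
  F[1-2] = -582.3320 N (compression)
  F[1-3] = -304.7373 N (compression)
  F[2-3] = +580.3174 N (tension)
  F[2-4] = +159.6394 N (tension)
  F[3-4] = -559.5296 N (compression)
  Rx@0 = -3.1100 N
  Ry@0 = +1339.9271 N
  Ry@4 = +536.2729 N

-582.332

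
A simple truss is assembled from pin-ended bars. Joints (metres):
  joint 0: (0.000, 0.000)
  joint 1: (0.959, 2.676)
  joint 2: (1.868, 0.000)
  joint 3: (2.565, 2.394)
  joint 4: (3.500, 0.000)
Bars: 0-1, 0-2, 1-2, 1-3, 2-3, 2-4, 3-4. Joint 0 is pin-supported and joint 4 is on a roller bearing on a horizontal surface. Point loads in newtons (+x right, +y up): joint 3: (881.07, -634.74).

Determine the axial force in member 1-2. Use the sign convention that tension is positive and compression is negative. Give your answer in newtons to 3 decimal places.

-517.009

N=5 nodes, M=7 members, R=3 reactions → 2N=10, M+R=10
member 0 (0-1): L=2.8426, (cx,cy)=(0.3374,0.9414)
member 1 (0-2): L=1.8680, (cx,cy)=(1.0000,0.0000)
member 2 (1-2): L=2.8262, (cx,cy)=(0.3216,-0.9469)
member 3 (1-3): L=1.6306, (cx,cy)=(0.9849,-0.1729)
member 4 (2-3): L=2.4934, (cx,cy)=(0.2795,0.9601)
member 5 (2-4): L=1.6320, (cx,cy)=(1.0000,0.0000)
member 6 (3-4): L=2.5701, (cx,cy)=(0.3638,-0.9315)
solve A·x = −loads:
  F[0-1] = +460.0563 N (tension)
  F[0-2] = +725.8648 N (tension)
  F[1-2] = -517.0095 N (compression)
  F[1-3] = +326.4128 N (tension)
  F[2-3] = +509.8632 N (tension)
  F[2-4] = +417.0497 N (tension)
  F[3-4] = -1146.3778 N (compression)
  Rx@0 = -881.0700 N
  Ry@0 = -433.0856 N
  Ry@4 = +1067.8256 N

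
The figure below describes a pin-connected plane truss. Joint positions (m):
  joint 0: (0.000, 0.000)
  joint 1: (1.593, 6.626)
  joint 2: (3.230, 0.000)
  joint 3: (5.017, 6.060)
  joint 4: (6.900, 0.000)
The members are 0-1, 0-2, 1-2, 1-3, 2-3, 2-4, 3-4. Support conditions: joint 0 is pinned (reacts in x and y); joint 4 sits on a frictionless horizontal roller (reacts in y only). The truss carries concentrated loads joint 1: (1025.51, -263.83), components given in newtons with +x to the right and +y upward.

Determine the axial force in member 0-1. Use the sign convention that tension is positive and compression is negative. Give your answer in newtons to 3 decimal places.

N=5 nodes, M=7 members, R=3 reactions → 2N=10, M+R=10
member 0 (0-1): L=6.8148, (cx,cy)=(0.2338,0.9723)
member 1 (0-2): L=3.2300, (cx,cy)=(1.0000,0.0000)
member 2 (1-2): L=6.8252, (cx,cy)=(0.2398,-0.9708)
member 3 (1-3): L=3.4705, (cx,cy)=(0.9866,-0.1631)
member 4 (2-3): L=6.3180, (cx,cy)=(0.2828,0.9592)
member 5 (2-4): L=3.6700, (cx,cy)=(1.0000,0.0000)
member 6 (3-4): L=6.3458, (cx,cy)=(0.2967,-0.9550)
solve A·x = −loads:
  F[0-1] = +804.1458 N (tension)
  F[0-2] = +837.5362 N (tension)
  F[1-2] = -974.3178 N (compression)
  F[1-3] = -612.0449 N (compression)
  F[2-3] = +986.1466 N (tension)
  F[2-4] = +324.9254 N (tension)
  F[3-4] = -1095.0156 N (compression)
  Rx@0 = -1025.5100 N
  Ry@0 = -781.8672 N
  Ry@4 = +1045.6972 N

804.146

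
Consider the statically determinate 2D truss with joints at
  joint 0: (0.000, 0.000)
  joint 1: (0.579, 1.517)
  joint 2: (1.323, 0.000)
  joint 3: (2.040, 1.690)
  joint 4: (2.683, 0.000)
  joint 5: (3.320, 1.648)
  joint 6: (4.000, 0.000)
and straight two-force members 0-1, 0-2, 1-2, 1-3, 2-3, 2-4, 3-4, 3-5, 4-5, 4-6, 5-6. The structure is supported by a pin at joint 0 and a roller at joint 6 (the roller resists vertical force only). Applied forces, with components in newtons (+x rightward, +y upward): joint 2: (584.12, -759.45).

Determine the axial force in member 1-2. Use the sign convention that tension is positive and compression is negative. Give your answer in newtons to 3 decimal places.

510.846

N=7 nodes, M=11 members, R=3 reactions → 2N=14, M+R=14
member 0 (0-1): L=1.6237, (cx,cy)=(0.3566,0.9343)
member 1 (0-2): L=1.3230, (cx,cy)=(1.0000,0.0000)
member 2 (1-2): L=1.6896, (cx,cy)=(0.4403,-0.8978)
member 3 (1-3): L=1.4712, (cx,cy)=(0.9931,0.1176)
member 4 (2-3): L=1.8358, (cx,cy)=(0.3906,0.9206)
member 5 (2-4): L=1.3600, (cx,cy)=(1.0000,0.0000)
member 6 (3-4): L=1.8082, (cx,cy)=(0.3556,-0.9346)
member 7 (3-5): L=1.2807, (cx,cy)=(0.9995,-0.0328)
member 8 (4-5): L=1.7668, (cx,cy)=(0.3605,0.9327)
member 9 (4-6): L=1.3170, (cx,cy)=(1.0000,0.0000)
member 10 (5-6): L=1.7828, (cx,cy)=(0.3814,-0.9244)
solve A·x = −loads:
  F[0-1] = -544.0244 N (compression)
  F[0-2] = +778.1105 N (tension)
  F[1-2] = +510.8464 N (tension)
  F[1-3] = -421.8609 N (compression)
  F[2-3] = +326.7465 N (tension)
  F[2-4] = +291.3187 N (tension)
  F[3-4] = -261.7958 N (compression)
  F[3-5] = -198.3297 N (compression)
  F[4-5] = +262.3263 N (tension)
  F[4-6] = +103.6456 N (tension)
  F[5-6] = -271.7312 N (compression)
  Rx@0 = -584.1200 N
  Ry@0 = +508.2619 N
  Ry@6 = +251.1881 N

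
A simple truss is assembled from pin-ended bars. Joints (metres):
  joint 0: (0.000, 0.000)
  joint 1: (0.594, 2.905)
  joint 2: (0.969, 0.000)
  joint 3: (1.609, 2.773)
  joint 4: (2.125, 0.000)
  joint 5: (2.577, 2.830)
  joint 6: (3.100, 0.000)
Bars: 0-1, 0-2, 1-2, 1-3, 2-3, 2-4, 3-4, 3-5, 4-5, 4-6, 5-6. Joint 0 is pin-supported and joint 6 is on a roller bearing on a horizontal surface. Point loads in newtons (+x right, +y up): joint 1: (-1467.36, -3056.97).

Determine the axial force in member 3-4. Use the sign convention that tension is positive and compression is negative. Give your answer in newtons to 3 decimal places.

N=7 nodes, M=11 members, R=3 reactions → 2N=14, M+R=14
member 0 (0-1): L=2.9651, (cx,cy)=(0.2003,0.9797)
member 1 (0-2): L=0.9690, (cx,cy)=(1.0000,0.0000)
member 2 (1-2): L=2.9291, (cx,cy)=(0.1280,-0.9918)
member 3 (1-3): L=1.0235, (cx,cy)=(0.9916,-0.1290)
member 4 (2-3): L=2.8459, (cx,cy)=(0.2249,0.9744)
member 5 (2-4): L=1.1560, (cx,cy)=(1.0000,0.0000)
member 6 (3-4): L=2.8206, (cx,cy)=(0.1829,-0.9831)
member 7 (3-5): L=0.9697, (cx,cy)=(0.9983,0.0588)
member 8 (4-5): L=2.8659, (cx,cy)=(0.1577,0.9875)
member 9 (4-6): L=0.9750, (cx,cy)=(1.0000,0.0000)
member 10 (5-6): L=2.8779, (cx,cy)=(0.1817,-0.9833)
solve A·x = −loads:
  F[0-1] = -3925.8565 N (compression)
  F[0-2] = -680.8931 N (compression)
  F[1-2] = +718.6325 N (tension)
  F[1-3] = +593.8488 N (tension)
  F[2-3] = -731.4548 N (compression)
  F[2-4] = -424.3965 N (compression)
  F[3-4] = +819.2944 N (tension)
  F[3-5] = +274.9904 N (tension)
  F[4-5] = -815.6769 N (compression)
  F[4-6] = -145.8677 N (compression)
  F[5-6] = +802.6689 N (tension)
  Rx@0 = +1467.3600 N
  Ry@0 = +3846.2734 N
  Ry@6 = -789.3034 N

819.294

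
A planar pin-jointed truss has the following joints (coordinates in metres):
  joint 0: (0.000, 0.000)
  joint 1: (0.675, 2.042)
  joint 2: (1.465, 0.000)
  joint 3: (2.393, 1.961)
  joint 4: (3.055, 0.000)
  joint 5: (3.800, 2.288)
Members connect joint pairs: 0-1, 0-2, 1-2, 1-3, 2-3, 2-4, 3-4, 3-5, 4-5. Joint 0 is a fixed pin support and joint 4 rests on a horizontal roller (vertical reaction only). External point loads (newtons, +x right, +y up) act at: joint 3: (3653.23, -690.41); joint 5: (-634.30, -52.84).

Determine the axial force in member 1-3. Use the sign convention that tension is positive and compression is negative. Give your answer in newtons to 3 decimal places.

N=6 nodes, M=9 members, R=3 reactions → 2N=12, M+R=12
member 0 (0-1): L=2.1507, (cx,cy)=(0.3139,0.9495)
member 1 (0-2): L=1.4650, (cx,cy)=(1.0000,0.0000)
member 2 (1-2): L=2.1895, (cx,cy)=(0.3608,-0.9326)
member 3 (1-3): L=1.7199, (cx,cy)=(0.9989,-0.0471)
member 4 (2-3): L=2.1695, (cx,cy)=(0.4277,0.9039)
member 5 (2-4): L=1.5900, (cx,cy)=(1.0000,0.0000)
member 6 (3-4): L=2.0697, (cx,cy)=(0.3198,-0.9475)
member 7 (3-5): L=1.4445, (cx,cy)=(0.9740,0.2264)
member 8 (4-5): L=2.4062, (cx,cy)=(0.3096,0.9509)
solve A·x = −loads:
  F[0-1] = +1825.4704 N (tension)
  F[0-2] = +2445.9962 N (tension)
  F[1-2] = -1922.4482 N (compression)
  F[1-3] = +1267.9884 N (tension)
  F[2-3] = +1983.5741 N (tension)
  F[2-4] = +903.8758 N (tension)
  F[3-4] = -2721.7804 N (compression)
  F[3-5] = -685.4100 N (compression)
  F[4-5] = +107.6079 N (tension)
  Rx@0 = -3018.9300 N
  Ry@0 = -1733.2308 N
  Ry@4 = +2476.4808 N

1267.988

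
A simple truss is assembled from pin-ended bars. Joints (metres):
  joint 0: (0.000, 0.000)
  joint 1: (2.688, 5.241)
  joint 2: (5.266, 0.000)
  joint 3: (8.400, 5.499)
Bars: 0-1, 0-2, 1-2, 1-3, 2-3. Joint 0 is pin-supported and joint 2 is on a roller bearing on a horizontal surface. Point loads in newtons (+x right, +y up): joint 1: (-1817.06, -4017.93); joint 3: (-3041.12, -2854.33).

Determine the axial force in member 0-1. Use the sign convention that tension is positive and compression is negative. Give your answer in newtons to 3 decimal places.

N=4 nodes, M=5 members, R=3 reactions → 2N=8, M+R=8
member 0 (0-1): L=5.8901, (cx,cy)=(0.4564,0.8898)
member 1 (0-2): L=5.2660, (cx,cy)=(1.0000,0.0000)
member 2 (1-2): L=5.8407, (cx,cy)=(0.4414,-0.8973)
member 3 (1-3): L=5.7178, (cx,cy)=(0.9990,0.0451)
member 4 (2-3): L=6.3294, (cx,cy)=(0.4952,0.8688)
solve A·x = −loads:
  F[0-1] = -5902.9127 N (compression)
  F[0-2] = -2164.3385 N (compression)
  F[1-2] = +1302.6440 N (tension)
  F[1-3] = -1453.2265 N (compression)
  F[2-3] = -3209.8717 N (compression)
  Rx@0 = +4858.1800 N
  Ry@0 = +5252.3896 N
  Ry@2 = +1619.8704 N

-5902.913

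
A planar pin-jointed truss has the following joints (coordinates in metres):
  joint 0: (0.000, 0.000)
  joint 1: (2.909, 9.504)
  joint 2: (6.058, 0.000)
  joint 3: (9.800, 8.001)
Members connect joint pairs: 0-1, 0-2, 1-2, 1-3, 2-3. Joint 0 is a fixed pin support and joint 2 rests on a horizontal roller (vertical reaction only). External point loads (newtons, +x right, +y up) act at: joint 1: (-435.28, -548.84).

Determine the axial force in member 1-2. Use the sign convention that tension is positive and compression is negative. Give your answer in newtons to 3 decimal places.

441.752

N=4 nodes, M=5 members, R=3 reactions → 2N=8, M+R=8
member 0 (0-1): L=9.9392, (cx,cy)=(0.2927,0.9562)
member 1 (0-2): L=6.0580, (cx,cy)=(1.0000,0.0000)
member 2 (1-2): L=10.0121, (cx,cy)=(0.3145,-0.9493)
member 3 (1-3): L=7.0530, (cx,cy)=(0.9770,-0.2131)
member 4 (2-3): L=8.8328, (cx,cy)=(0.4236,0.9058)
solve A·x = −loads:
  F[0-1] = -1012.5110 N (compression)
  F[0-2] = -138.9397 N (compression)
  F[1-2] = +441.7525 N (tension)
  F[1-3] = -0.0000 N (tension)
  F[2-3] = +0.0000 N (tension)
  Rx@0 = +435.2800 N
  Ry@0 = +968.1740 N
  Ry@2 = -419.3340 N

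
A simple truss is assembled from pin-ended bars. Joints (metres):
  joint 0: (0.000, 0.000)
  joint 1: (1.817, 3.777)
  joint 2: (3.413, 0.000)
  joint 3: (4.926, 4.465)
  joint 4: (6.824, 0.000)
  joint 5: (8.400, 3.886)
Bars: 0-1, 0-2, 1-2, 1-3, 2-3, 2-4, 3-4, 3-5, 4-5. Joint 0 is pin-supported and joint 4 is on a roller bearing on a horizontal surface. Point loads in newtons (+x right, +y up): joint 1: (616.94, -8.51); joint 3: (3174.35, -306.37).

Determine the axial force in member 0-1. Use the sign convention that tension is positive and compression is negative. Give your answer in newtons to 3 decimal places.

N=6 nodes, M=9 members, R=3 reactions → 2N=12, M+R=12
member 0 (0-1): L=4.1913, (cx,cy)=(0.4335,0.9011)
member 1 (0-2): L=3.4130, (cx,cy)=(1.0000,0.0000)
member 2 (1-2): L=4.1004, (cx,cy)=(0.3892,-0.9211)
member 3 (1-3): L=3.1842, (cx,cy)=(0.9764,0.2161)
member 4 (2-3): L=4.7144, (cx,cy)=(0.3209,0.9471)
member 5 (2-4): L=3.4110, (cx,cy)=(1.0000,0.0000)
member 6 (3-4): L=4.8517, (cx,cy)=(0.3912,-0.9203)
member 7 (3-5): L=3.5219, (cx,cy)=(0.9864,-0.1644)
member 8 (4-5): L=4.1934, (cx,cy)=(0.3758,0.9267)
solve A·x = −loads:
  F[0-1] = +2582.2830 N (tension)
  F[0-2] = +2671.8334 N (tension)
  F[1-2] = -2208.2602 N (compression)
  F[1-3] = +1394.9985 N (tension)
  F[2-3] = +2147.7247 N (tension)
  F[2-4] = +1123.0276 N (tension)
  F[3-4] = -2870.6800 N (compression)
  F[3-5] = -0.0000 N (tension)
  F[4-5] = +0.0000 N (tension)
  Rx@0 = -3791.2900 N
  Ry@0 = -2327.0157 N
  Ry@4 = +2641.8957 N

2582.283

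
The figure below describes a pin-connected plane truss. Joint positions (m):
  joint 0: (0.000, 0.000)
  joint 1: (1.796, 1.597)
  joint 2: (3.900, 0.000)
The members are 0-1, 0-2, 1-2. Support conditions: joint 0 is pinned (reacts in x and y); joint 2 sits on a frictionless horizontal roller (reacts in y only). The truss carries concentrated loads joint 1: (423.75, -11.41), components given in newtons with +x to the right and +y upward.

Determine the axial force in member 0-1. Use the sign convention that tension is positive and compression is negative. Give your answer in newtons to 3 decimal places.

251.868

N=3 nodes, M=3 members, R=3 reactions → 2N=6, M+R=6
member 0 (0-1): L=2.4033, (cx,cy)=(0.7473,0.6645)
member 1 (0-2): L=3.9000, (cx,cy)=(1.0000,0.0000)
member 2 (1-2): L=2.6414, (cx,cy)=(0.7965,-0.6046)
solve A·x = −loads:
  F[0-1] = +251.8682 N (tension)
  F[0-2] = +235.5303 N (tension)
  F[1-2] = -295.6939 N (compression)
  Rx@0 = -423.7500 N
  Ry@0 = -167.3646 N
  Ry@2 = +178.7746 N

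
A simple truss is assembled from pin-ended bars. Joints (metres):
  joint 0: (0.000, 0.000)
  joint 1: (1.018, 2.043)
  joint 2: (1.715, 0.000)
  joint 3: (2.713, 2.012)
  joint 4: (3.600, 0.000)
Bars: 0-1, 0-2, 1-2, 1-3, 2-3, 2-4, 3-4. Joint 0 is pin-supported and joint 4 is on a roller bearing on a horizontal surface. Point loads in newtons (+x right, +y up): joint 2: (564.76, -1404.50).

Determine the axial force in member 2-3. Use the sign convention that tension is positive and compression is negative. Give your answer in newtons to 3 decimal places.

N=5 nodes, M=7 members, R=3 reactions → 2N=10, M+R=10
member 0 (0-1): L=2.2826, (cx,cy)=(0.4460,0.8950)
member 1 (0-2): L=1.7150, (cx,cy)=(1.0000,0.0000)
member 2 (1-2): L=2.1586, (cx,cy)=(0.3229,-0.9464)
member 3 (1-3): L=1.6953, (cx,cy)=(0.9998,-0.0183)
member 4 (2-3): L=2.2459, (cx,cy)=(0.4444,0.8958)
member 5 (2-4): L=1.8850, (cx,cy)=(1.0000,0.0000)
member 6 (3-4): L=2.1988, (cx,cy)=(0.4034,-0.9150)
solve A·x = −loads:
  F[0-1] = -821.6527 N (compression)
  F[0-2] = +931.2060 N (tension)
  F[1-2] = +789.0372 N (tension)
  F[1-3] = -621.3228 N (compression)
  F[2-3] = +734.1949 N (tension)
  F[2-4] = +294.9708 N (tension)
  F[3-4] = -731.2228 N (compression)
  Rx@0 = -564.7600 N
  Ry@0 = +735.4118 N
  Ry@4 = +669.0882 N

734.195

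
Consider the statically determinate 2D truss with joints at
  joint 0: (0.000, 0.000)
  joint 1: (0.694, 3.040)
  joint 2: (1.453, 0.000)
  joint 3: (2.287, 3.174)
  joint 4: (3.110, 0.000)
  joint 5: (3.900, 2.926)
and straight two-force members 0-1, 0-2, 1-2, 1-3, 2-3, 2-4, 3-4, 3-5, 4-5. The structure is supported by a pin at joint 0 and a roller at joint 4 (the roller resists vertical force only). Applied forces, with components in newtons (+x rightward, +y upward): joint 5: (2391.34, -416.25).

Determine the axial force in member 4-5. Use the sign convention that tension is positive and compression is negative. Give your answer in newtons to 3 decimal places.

N=6 nodes, M=9 members, R=3 reactions → 2N=12, M+R=12
member 0 (0-1): L=3.1182, (cx,cy)=(0.2226,0.9749)
member 1 (0-2): L=1.4530, (cx,cy)=(1.0000,0.0000)
member 2 (1-2): L=3.1333, (cx,cy)=(0.2422,-0.9702)
member 3 (1-3): L=1.5986, (cx,cy)=(0.9965,0.0838)
member 4 (2-3): L=3.2817, (cx,cy)=(0.2541,0.9672)
member 5 (2-4): L=1.6570, (cx,cy)=(1.0000,0.0000)
member 6 (3-4): L=3.2790, (cx,cy)=(0.2510,-0.9680)
member 7 (3-5): L=1.6320, (cx,cy)=(0.9884,-0.1520)
member 8 (4-5): L=3.0308, (cx,cy)=(0.2607,0.9654)
solve A·x = −loads:
  F[0-1] = +2416.1969 N (tension)
  F[0-2] = +1853.5826 N (tension)
  F[1-2] = -2332.2971 N (compression)
  F[1-3] = +1106.6164 N (tension)
  F[2-3] = +2339.6481 N (tension)
  F[2-4] = +694.0356 N (tension)
  F[3-4] = -2815.3232 N (compression)
  F[3-5] = +2432.1811 N (tension)
  F[4-5] = -48.3135 N (compression)
  Rx@0 = -2391.3400 N
  Ry@0 = -2355.5943 N
  Ry@4 = +2771.8443 N

-48.314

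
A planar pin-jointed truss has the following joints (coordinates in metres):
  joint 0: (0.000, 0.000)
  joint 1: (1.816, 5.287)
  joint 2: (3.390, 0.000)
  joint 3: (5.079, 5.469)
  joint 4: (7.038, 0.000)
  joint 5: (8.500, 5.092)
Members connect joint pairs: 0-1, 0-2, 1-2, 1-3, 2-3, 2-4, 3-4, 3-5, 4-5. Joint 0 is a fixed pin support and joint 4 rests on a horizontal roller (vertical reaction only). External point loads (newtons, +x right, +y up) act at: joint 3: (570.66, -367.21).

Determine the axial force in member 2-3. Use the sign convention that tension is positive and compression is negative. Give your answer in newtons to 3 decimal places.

344.568

N=6 nodes, M=9 members, R=3 reactions → 2N=12, M+R=12
member 0 (0-1): L=5.5902, (cx,cy)=(0.3249,0.9458)
member 1 (0-2): L=3.3900, (cx,cy)=(1.0000,0.0000)
member 2 (1-2): L=5.5163, (cx,cy)=(0.2853,-0.9584)
member 3 (1-3): L=3.2681, (cx,cy)=(0.9984,0.0557)
member 4 (2-3): L=5.7239, (cx,cy)=(0.2951,0.9555)
member 5 (2-4): L=3.6480, (cx,cy)=(1.0000,0.0000)
member 6 (3-4): L=5.8093, (cx,cy)=(0.3372,-0.9414)
member 7 (3-5): L=3.4417, (cx,cy)=(0.9940,-0.1095)
member 8 (4-5): L=5.2977, (cx,cy)=(0.2760,0.9612)
solve A·x = −loads:
  F[0-1] = +360.7981 N (tension)
  F[0-2] = +453.4530 N (tension)
  F[1-2] = -343.5057 N (compression)
  F[1-3] = +215.5556 N (tension)
  F[2-3] = +344.5682 N (tension)
  F[2-4] = +253.7637 N (tension)
  F[3-4] = -752.5177 N (compression)
  F[3-5] = -0.0000 N (tension)
  F[4-5] = +0.0000 N (tension)
  Rx@0 = -570.6600 N
  Ry@0 = -341.2298 N
  Ry@4 = +708.4398 N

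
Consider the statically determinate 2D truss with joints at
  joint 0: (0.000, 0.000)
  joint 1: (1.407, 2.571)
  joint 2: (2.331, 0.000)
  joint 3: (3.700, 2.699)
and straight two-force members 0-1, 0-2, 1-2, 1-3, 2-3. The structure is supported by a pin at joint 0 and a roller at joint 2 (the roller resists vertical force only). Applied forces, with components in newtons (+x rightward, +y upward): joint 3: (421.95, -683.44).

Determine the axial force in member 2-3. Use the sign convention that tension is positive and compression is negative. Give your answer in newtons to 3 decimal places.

N=4 nodes, M=5 members, R=3 reactions → 2N=8, M+R=8
member 0 (0-1): L=2.9308, (cx,cy)=(0.4801,0.8772)
member 1 (0-2): L=2.3310, (cx,cy)=(1.0000,0.0000)
member 2 (1-2): L=2.7320, (cx,cy)=(0.3382,-0.9411)
member 3 (1-3): L=2.2966, (cx,cy)=(0.9984,0.0557)
member 4 (2-3): L=3.0263, (cx,cy)=(0.4524,0.8918)
solve A·x = −loads:
  F[0-1] = +1014.5000 N (tension)
  F[0-2] = -65.0819 N (compression)
  F[1-2] = -898.7586 N (compression)
  F[1-3] = +792.2360 N (tension)
  F[2-3] = -815.8410 N (compression)
  Rx@0 = -421.9500 N
  Ry@0 = -889.9496 N
  Ry@2 = +1573.3896 N

-815.841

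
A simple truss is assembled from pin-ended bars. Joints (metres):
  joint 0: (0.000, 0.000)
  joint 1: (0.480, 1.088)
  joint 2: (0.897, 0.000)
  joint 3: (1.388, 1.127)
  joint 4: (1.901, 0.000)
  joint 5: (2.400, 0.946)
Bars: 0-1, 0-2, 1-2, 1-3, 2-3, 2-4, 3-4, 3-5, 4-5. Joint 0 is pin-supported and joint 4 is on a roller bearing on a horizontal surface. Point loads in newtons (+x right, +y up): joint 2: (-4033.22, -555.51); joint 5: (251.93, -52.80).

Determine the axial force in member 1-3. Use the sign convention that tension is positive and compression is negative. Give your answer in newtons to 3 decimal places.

-125.154

N=6 nodes, M=9 members, R=3 reactions → 2N=12, M+R=12
member 0 (0-1): L=1.1892, (cx,cy)=(0.4036,0.9149)
member 1 (0-2): L=0.8970, (cx,cy)=(1.0000,0.0000)
member 2 (1-2): L=1.1652, (cx,cy)=(0.3579,-0.9338)
member 3 (1-3): L=0.9088, (cx,cy)=(0.9991,0.0429)
member 4 (2-3): L=1.2293, (cx,cy)=(0.3994,0.9168)
member 5 (2-4): L=1.0040, (cx,cy)=(1.0000,0.0000)
member 6 (3-4): L=1.2383, (cx,cy)=(0.4143,-0.9101)
member 7 (3-5): L=1.0281, (cx,cy)=(0.9844,-0.1761)
member 8 (4-5): L=1.0695, (cx,cy)=(0.4666,0.8845)
solve A·x = −loads:
  F[0-1] = -168.4965 N (compression)
  F[0-2] = -3713.2780 N (compression)
  F[1-2] = +159.3440 N (tension)
  F[1-3] = -125.1543 N (compression)
  F[2-3] = +443.6436 N (tension)
  F[2-4] = +199.7732 N (tension)
  F[3-4] = -491.2135 N (compression)
  F[3-5] = +259.7184 N (tension)
  F[4-5] = -7.9978 N (compression)
  Rx@0 = +3781.2900 N
  Ry@0 = +154.1605 N
  Ry@4 = +454.1495 N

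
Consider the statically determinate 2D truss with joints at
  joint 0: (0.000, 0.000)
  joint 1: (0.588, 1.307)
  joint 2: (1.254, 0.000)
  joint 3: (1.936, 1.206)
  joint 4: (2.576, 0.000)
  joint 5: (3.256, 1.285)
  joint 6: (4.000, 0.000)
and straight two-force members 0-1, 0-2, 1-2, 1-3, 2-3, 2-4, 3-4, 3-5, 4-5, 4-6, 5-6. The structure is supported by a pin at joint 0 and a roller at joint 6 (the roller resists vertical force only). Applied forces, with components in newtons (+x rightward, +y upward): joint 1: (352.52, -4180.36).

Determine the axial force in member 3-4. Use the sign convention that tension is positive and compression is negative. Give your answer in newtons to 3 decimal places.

-882.662

N=7 nodes, M=11 members, R=3 reactions → 2N=14, M+R=14
member 0 (0-1): L=1.4332, (cx,cy)=(0.4103,0.9120)
member 1 (0-2): L=1.2540, (cx,cy)=(1.0000,0.0000)
member 2 (1-2): L=1.4669, (cx,cy)=(0.4540,-0.8910)
member 3 (1-3): L=1.3518, (cx,cy)=(0.9972,-0.0747)
member 4 (2-3): L=1.3855, (cx,cy)=(0.4922,0.8705)
member 5 (2-4): L=1.3220, (cx,cy)=(1.0000,0.0000)
member 6 (3-4): L=1.3653, (cx,cy)=(0.4688,-0.8833)
member 7 (3-5): L=1.3224, (cx,cy)=(0.9982,0.0597)
member 8 (4-5): L=1.4538, (cx,cy)=(0.4677,0.8839)
member 9 (4-6): L=1.4240, (cx,cy)=(1.0000,0.0000)
member 10 (5-6): L=1.4848, (cx,cy)=(0.5011,-0.8654)
solve A·x = −loads:
  F[0-1] = -3783.7829 N (compression)
  F[0-2] = +1904.9215 N (tension)
  F[1-2] = -684.9337 N (compression)
  F[1-3] = -1598.4174 N (compression)
  F[2-3] = +701.0939 N (tension)
  F[2-4] = +1248.8378 N (tension)
  F[3-4] = -882.6623 N (compression)
  F[3-5] = -836.5731 N (compression)
  F[4-5] = +882.1158 N (tension)
  F[4-6] = +422.4871 N (tension)
  F[5-6] = -843.1819 N (compression)
  Rx@0 = -352.5200 N
  Ry@0 = +3450.6612 N
  Ry@6 = +729.6988 N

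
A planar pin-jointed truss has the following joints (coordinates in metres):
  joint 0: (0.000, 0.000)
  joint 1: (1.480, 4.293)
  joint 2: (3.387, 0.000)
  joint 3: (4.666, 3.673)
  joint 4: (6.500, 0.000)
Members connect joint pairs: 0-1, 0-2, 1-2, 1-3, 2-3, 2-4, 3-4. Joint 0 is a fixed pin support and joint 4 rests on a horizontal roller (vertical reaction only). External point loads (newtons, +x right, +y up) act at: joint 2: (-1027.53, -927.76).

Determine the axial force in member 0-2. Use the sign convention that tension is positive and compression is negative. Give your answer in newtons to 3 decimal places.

-874.350

N=5 nodes, M=7 members, R=3 reactions → 2N=10, M+R=10
member 0 (0-1): L=4.5410, (cx,cy)=(0.3259,0.9454)
member 1 (0-2): L=3.3870, (cx,cy)=(1.0000,0.0000)
member 2 (1-2): L=4.6975, (cx,cy)=(0.4060,-0.9139)
member 3 (1-3): L=3.2458, (cx,cy)=(0.9816,-0.1910)
member 4 (2-3): L=3.8893, (cx,cy)=(0.3288,0.9444)
member 5 (2-4): L=3.1130, (cx,cy)=(1.0000,0.0000)
member 6 (3-4): L=4.1054, (cx,cy)=(0.4467,-0.8947)
solve A·x = −loads:
  F[0-1] = -469.9888 N (compression)
  F[0-2] = -874.3499 N (compression)
  F[1-2] = +567.9008 N (tension)
  F[1-3] = -390.9237 N (compression)
  F[2-3] = +432.8341 N (tension)
  F[2-4] = +241.3881 N (tension)
  F[3-4] = -540.3489 N (compression)
  Rx@0 = +1027.5300 N
  Ry@0 = +444.3257 N
  Ry@4 = +483.4343 N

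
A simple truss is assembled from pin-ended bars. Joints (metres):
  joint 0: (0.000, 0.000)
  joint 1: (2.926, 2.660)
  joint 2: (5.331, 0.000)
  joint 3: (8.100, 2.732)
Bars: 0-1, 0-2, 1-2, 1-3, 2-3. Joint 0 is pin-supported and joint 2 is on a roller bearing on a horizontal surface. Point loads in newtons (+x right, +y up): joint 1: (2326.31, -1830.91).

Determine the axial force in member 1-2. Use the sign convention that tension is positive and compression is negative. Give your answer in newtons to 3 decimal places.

N=4 nodes, M=5 members, R=3 reactions → 2N=8, M+R=8
member 0 (0-1): L=3.9544, (cx,cy)=(0.7399,0.6727)
member 1 (0-2): L=5.3310, (cx,cy)=(1.0000,0.0000)
member 2 (1-2): L=3.5860, (cx,cy)=(0.6707,-0.7418)
member 3 (1-3): L=5.1745, (cx,cy)=(0.9999,0.0139)
member 4 (2-3): L=3.8899, (cx,cy)=(0.7118,0.7023)
solve A·x = −loads:
  F[0-1] = +497.6678 N (tension)
  F[0-2] = +1958.0656 N (tension)
  F[1-2] = -2919.6199 N (compression)
  F[1-3] = +0.0000 N (tension)
  F[2-3] = -0.0000 N (compression)
  Rx@0 = -2326.3100 N
  Ry@0 = -334.7676 N
  Ry@2 = +2165.6776 N

-2919.620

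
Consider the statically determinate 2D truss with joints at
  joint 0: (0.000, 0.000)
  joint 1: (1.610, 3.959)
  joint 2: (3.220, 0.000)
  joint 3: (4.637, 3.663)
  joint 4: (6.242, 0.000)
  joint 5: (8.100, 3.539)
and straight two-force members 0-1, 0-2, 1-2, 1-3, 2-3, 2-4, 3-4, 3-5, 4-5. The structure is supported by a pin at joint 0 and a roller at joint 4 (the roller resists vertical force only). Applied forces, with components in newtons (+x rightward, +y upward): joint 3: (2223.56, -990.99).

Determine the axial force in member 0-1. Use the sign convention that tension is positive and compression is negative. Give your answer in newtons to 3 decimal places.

1133.549

N=6 nodes, M=9 members, R=3 reactions → 2N=12, M+R=12
member 0 (0-1): L=4.2738, (cx,cy)=(0.3767,0.9263)
member 1 (0-2): L=3.2200, (cx,cy)=(1.0000,0.0000)
member 2 (1-2): L=4.2738, (cx,cy)=(0.3767,-0.9263)
member 3 (1-3): L=3.0414, (cx,cy)=(0.9953,-0.0973)
member 4 (2-3): L=3.9275, (cx,cy)=(0.3608,0.9326)
member 5 (2-4): L=3.0220, (cx,cy)=(1.0000,0.0000)
member 6 (3-4): L=3.9992, (cx,cy)=(0.4013,-0.9159)
member 7 (3-5): L=3.4652, (cx,cy)=(0.9994,-0.0358)
member 8 (4-5): L=3.9971, (cx,cy)=(0.4648,0.8854)
solve A·x = −loads:
  F[0-1] = +1133.5488 N (tension)
  F[0-2] = +1796.5412 N (tension)
  F[1-2] = -1227.4375 N (compression)
  F[1-3] = +893.6486 N (tension)
  F[2-3] = +1219.1240 N (tension)
  F[2-4] = +894.3096 N (tension)
  F[3-4] = -2228.3628 N (compression)
  F[3-5] = -0.0000 N (compression)
  F[4-5] = +0.0000 N (tension)
  Rx@0 = -2223.5600 N
  Ry@0 = -1050.0419 N
  Ry@4 = +2041.0319 N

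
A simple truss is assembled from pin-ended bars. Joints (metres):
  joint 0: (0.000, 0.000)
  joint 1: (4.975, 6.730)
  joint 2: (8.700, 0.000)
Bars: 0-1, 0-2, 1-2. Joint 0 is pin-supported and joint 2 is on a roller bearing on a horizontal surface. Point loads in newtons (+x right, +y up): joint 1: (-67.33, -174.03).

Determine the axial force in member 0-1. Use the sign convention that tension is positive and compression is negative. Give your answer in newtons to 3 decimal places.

-157.432

N=3 nodes, M=3 members, R=3 reactions → 2N=6, M+R=6
member 0 (0-1): L=8.3692, (cx,cy)=(0.5944,0.8041)
member 1 (0-2): L=8.7000, (cx,cy)=(1.0000,0.0000)
member 2 (1-2): L=7.6921, (cx,cy)=(0.4843,-0.8749)
solve A·x = −loads:
  F[0-1] = -157.4316 N (compression)
  F[0-2] = +26.2539 N (tension)
  F[1-2] = -54.2141 N (compression)
  Rx@0 = +67.3300 N
  Ry@0 = +126.5969 N
  Ry@2 = +47.4331 N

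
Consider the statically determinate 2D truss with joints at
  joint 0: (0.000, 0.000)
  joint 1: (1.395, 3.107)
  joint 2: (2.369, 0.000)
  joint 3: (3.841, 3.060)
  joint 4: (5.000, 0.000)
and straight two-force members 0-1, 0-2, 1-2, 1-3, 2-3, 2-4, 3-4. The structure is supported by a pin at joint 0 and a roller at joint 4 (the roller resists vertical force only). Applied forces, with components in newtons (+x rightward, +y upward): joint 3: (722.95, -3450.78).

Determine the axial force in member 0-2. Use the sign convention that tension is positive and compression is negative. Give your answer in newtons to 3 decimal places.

N=5 nodes, M=7 members, R=3 reactions → 2N=10, M+R=10
member 0 (0-1): L=3.4058, (cx,cy)=(0.4096,0.9123)
member 1 (0-2): L=2.3690, (cx,cy)=(1.0000,0.0000)
member 2 (1-2): L=3.2561, (cx,cy)=(0.2991,-0.9542)
member 3 (1-3): L=2.4465, (cx,cy)=(0.9998,-0.0192)
member 4 (2-3): L=3.3956, (cx,cy)=(0.4335,0.9012)
member 5 (2-4): L=2.6310, (cx,cy)=(1.0000,0.0000)
member 6 (3-4): L=3.2721, (cx,cy)=(0.3542,-0.9352)
solve A·x = −loads:
  F[0-1] = -391.8209 N (compression)
  F[0-2] = +883.4380 N (tension)
  F[1-2] = +380.1190 N (tension)
  F[1-3] = -274.2443 N (compression)
  F[2-3] = -402.4990 N (compression)
  F[2-4] = +1171.6258 N (tension)
  F[3-4] = -3307.7826 N (compression)
  Rx@0 = -722.9500 N
  Ry@0 = +357.4454 N
  Ry@4 = +3093.3346 N

883.438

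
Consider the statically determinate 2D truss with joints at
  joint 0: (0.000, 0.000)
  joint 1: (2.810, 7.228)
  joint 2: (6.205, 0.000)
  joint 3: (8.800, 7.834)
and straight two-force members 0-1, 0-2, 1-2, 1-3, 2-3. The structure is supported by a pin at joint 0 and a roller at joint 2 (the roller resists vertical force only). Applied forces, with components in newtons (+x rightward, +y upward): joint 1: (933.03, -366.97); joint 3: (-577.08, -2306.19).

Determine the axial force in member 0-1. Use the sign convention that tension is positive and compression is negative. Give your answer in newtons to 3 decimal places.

1203.770

N=4 nodes, M=5 members, R=3 reactions → 2N=8, M+R=8
member 0 (0-1): L=7.7550, (cx,cy)=(0.3623,0.9320)
member 1 (0-2): L=6.2050, (cx,cy)=(1.0000,0.0000)
member 2 (1-2): L=7.9856, (cx,cy)=(0.4251,-0.9051)
member 3 (1-3): L=6.0206, (cx,cy)=(0.9949,0.1007)
member 4 (2-3): L=8.2526, (cx,cy)=(0.3144,0.9493)
solve A·x = −loads:
  F[0-1] = +1203.7696 N (tension)
  F[0-2] = -80.2319 N (compression)
  F[1-2] = -1623.3924 N (compression)
  F[1-3] = +194.3071 N (tension)
  F[2-3] = -2450.0245 N (compression)
  Rx@0 = -355.9500 N
  Ry@0 = -1121.9655 N
  Ry@2 = +3795.1255 N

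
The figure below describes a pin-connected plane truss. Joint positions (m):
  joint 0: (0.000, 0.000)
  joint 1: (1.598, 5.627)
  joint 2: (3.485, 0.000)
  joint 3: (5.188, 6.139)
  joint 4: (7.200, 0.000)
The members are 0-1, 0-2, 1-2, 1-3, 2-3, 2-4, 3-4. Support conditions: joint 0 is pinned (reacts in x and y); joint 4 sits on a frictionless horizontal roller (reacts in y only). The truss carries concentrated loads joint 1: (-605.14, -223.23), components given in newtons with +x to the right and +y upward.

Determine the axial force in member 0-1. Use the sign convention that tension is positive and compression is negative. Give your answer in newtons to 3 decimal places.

N=5 nodes, M=7 members, R=3 reactions → 2N=10, M+R=10
member 0 (0-1): L=5.8495, (cx,cy)=(0.2732,0.9620)
member 1 (0-2): L=3.4850, (cx,cy)=(1.0000,0.0000)
member 2 (1-2): L=5.9350, (cx,cy)=(0.3179,-0.9481)
member 3 (1-3): L=3.6263, (cx,cy)=(0.9900,0.1412)
member 4 (2-3): L=6.3708, (cx,cy)=(0.2673,0.9636)
member 5 (2-4): L=3.7150, (cx,cy)=(1.0000,0.0000)
member 6 (3-4): L=6.4603, (cx,cy)=(0.3114,-0.9503)
solve A·x = −loads:
  F[0-1] = -672.1882 N (compression)
  F[0-2] = -421.5080 N (compression)
  F[1-2] = +486.6898 N (tension)
  F[1-3] = +269.4663 N (tension)
  F[2-3] = -478.8607 N (compression)
  F[2-4] = -138.7618 N (compression)
  F[3-4] = +445.5481 N (tension)
  Rx@0 = +605.1400 N
  Ry@0 = +646.6191 N
  Ry@4 = -423.3891 N

-672.188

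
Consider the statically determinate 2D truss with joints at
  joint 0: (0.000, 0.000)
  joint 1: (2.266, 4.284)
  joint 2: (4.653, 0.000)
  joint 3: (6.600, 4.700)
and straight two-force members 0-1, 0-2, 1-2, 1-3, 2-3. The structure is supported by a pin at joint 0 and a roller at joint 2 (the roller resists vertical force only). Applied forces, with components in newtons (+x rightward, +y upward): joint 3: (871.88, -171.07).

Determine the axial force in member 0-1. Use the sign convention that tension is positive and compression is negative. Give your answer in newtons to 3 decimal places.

1077.278

N=4 nodes, M=5 members, R=3 reactions → 2N=8, M+R=8
member 0 (0-1): L=4.8464, (cx,cy)=(0.4676,0.8840)
member 1 (0-2): L=4.6530, (cx,cy)=(1.0000,0.0000)
member 2 (1-2): L=4.9041, (cx,cy)=(0.4867,-0.8736)
member 3 (1-3): L=4.3539, (cx,cy)=(0.9954,0.0955)
member 4 (2-3): L=5.0873, (cx,cy)=(0.3827,0.9239)
solve A·x = −loads:
  F[0-1] = +1077.2783 N (tension)
  F[0-2] = +368.1820 N (tension)
  F[1-2] = -982.2356 N (compression)
  F[1-3] = +986.2971 N (tension)
  F[2-3] = -287.1703 N (compression)
  Rx@0 = -871.8800 N
  Ry@0 = -952.2694 N
  Ry@2 = +1123.3394 N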